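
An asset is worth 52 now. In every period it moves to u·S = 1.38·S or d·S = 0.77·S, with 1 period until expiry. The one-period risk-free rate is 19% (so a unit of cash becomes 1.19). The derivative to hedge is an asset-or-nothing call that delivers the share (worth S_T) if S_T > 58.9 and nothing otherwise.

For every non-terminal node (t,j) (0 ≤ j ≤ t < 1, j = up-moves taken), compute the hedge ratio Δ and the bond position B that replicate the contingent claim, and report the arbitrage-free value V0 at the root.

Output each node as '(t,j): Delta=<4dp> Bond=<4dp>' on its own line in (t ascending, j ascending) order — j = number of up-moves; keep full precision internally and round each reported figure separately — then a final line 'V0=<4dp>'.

(0,0): Delta=2.2623 Bond=-76.1196
V0=41.5198

The replicating-portfolio and risk-neutral prices coincide; use p* = (1.19−0.77)/(1.38−0.77) = 0.6885 for the latter.
Terminal values V(1,·): V(1,0)=0.0000, V(1,1)=71.7600
  t=0,j=0: stock 52.0000 → up 71.7600 (V=71.7600), down 40.0400 (V=0.0000). Price 41.5198; hedge Δ=2.2623, bond B=-76.1196.
Self-financing check: at every node Δ·S+B equals the discounted successor values.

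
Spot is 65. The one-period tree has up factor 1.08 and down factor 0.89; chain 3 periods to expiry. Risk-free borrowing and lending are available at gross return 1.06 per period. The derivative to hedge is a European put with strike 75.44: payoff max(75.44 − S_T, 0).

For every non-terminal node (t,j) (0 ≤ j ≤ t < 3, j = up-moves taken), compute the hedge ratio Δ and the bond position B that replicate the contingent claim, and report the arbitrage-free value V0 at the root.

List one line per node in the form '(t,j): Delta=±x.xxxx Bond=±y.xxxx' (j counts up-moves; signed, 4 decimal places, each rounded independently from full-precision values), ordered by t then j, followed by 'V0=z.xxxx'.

No-arbitrage ⇒ martingale measure with p* = (R−d)/(u−d) = 0.8947.
Terminal values V(3,·): V(3,0)=29.6170, V(3,1)=19.8346, V(3,2)=7.9638, V(3,3)=0.0000
Node (2,0) S=51.4865: V=(p*·19.8346+(1−p*)·29.6170)/1.06=19.6833; Δ=(19.8346−29.6170)/(55.6054−45.8230)=-1.0000; B=V−Δ·S=71.1698
Node (2,1) S=62.4780: V=(p*·7.9638+(1−p*)·19.8346)/1.06=8.6918; Δ=(7.9638−19.8346)/(67.4762−55.6054)=-1.0000; B=V−Δ·S=71.1698
Node (2,2) S=75.8160: V=(p*·0.0000+(1−p*)·7.9638)/1.06=0.7908; Δ=(0.0000−7.9638)/(81.8813−67.4762)=-0.5528; B=V−Δ·S=42.7054
Node (1,0) S=57.8500: V=(p*·8.6918+(1−p*)·19.6833)/1.06=9.2913; Δ=(8.6918−19.6833)/(62.4780−51.4865)=-1.0000; B=V−Δ·S=67.1413
Node (1,1) S=70.2000: V=(p*·0.7908+(1−p*)·8.6918)/1.06=1.5307; Δ=(0.7908−8.6918)/(75.8160−62.4780)=-0.5924; B=V−Δ·S=43.1147
Node (0,0) S=65.0000: V=(p*·1.5307+(1−p*)·9.2913)/1.06=2.2147; Δ=(1.5307−9.2913)/(70.2000−57.8500)=-0.6284; B=V−Δ·S=43.0602
The time-0 hedge costs 2.2147, which is the no-arbitrage price.

(0,0): Delta=-0.6284 Bond=43.0602
(1,0): Delta=-1.0000 Bond=67.1413
(1,1): Delta=-0.5924 Bond=43.1147
(2,0): Delta=-1.0000 Bond=71.1698
(2,1): Delta=-1.0000 Bond=71.1698
(2,2): Delta=-0.5528 Bond=42.7054
V0=2.2147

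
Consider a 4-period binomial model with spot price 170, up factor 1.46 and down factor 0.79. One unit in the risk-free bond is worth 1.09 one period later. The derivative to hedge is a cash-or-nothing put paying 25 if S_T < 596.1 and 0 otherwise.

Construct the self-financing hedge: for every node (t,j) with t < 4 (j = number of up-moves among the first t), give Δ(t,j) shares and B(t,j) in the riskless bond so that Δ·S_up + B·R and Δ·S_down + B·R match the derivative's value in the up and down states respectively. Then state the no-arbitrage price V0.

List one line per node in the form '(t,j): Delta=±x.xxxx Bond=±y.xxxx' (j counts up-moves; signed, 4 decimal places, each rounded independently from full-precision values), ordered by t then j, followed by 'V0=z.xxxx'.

(0,0): Delta=-0.0152 Bond=19.5853
(1,0): Delta=0.0000 Bond=19.3046
(1,1): Delta=-0.0254 Bond=23.8682
(2,0): Delta=0.0000 Bond=21.0420
(2,1): Delta=0.0000 Bond=21.0420
(2,2): Delta=-0.0423 Bond=32.1513
(3,0): Delta=0.0000 Bond=22.9358
(3,1): Delta=0.0000 Bond=22.9358
(3,2): Delta=0.0000 Bond=22.9358
(3,3): Delta=-0.0705 Bond=49.9795
V0=16.9987

Under the risk-neutral measure, an up-move has probability p* = (R−d)/(u−d) = 0.4478 and values discount at R = 1.09.
Payoff layer (t=4): V(4,0)=25.0000, V(4,1)=25.0000, V(4,2)=25.0000, V(4,3)=25.0000, V(4,4)=0.0000
  t=3,j=0: stock 83.8166 → up 122.3723 (V=25.0000), down 66.2151 (V=25.0000). Price 22.9358; hedge Δ=0.0000, bond B=22.9358.
  t=3,j=1: stock 154.9016 → up 226.1564 (V=25.0000), down 122.3723 (V=25.0000). Price 22.9358; hedge Δ=0.0000, bond B=22.9358.
  t=3,j=2: stock 286.2739 → up 417.9599 (V=25.0000), down 226.1564 (V=25.0000). Price 22.9358; hedge Δ=0.0000, bond B=22.9358.
  t=3,j=3: stock 529.0631 → up 772.4322 (V=0.0000), down 417.9599 (V=25.0000). Price 12.6660; hedge Δ=-0.0705, bond B=49.9795.
  t=2,j=0: stock 106.0970 → up 154.9016 (V=22.9358), down 83.8166 (V=22.9358). Price 21.0420; hedge Δ=0.0000, bond B=21.0420.
  t=2,j=1: stock 196.0780 → up 286.2739 (V=22.9358), down 154.9016 (V=22.9358). Price 21.0420; hedge Δ=0.0000, bond B=21.0420.
  t=2,j=2: stock 362.3720 → up 529.0631 (V=12.6660), down 286.2739 (V=22.9358). Price 16.8233; hedge Δ=-0.0423, bond B=32.1513.
  t=1,j=0: stock 134.3000 → up 196.0780 (V=21.0420), down 106.0970 (V=21.0420). Price 19.3046; hedge Δ=0.0000, bond B=19.3046.
  t=1,j=1: stock 248.2000 → up 362.3720 (V=16.8233), down 196.0780 (V=21.0420). Price 17.5716; hedge Δ=-0.0254, bond B=23.8682.
  t=0,j=0: stock 170.0000 → up 248.2000 (V=17.5716), down 134.3000 (V=19.3046). Price 16.9987; hedge Δ=-0.0152, bond B=19.5853.
Root portfolio cost Δ·170+B reproduces V0=16.9987.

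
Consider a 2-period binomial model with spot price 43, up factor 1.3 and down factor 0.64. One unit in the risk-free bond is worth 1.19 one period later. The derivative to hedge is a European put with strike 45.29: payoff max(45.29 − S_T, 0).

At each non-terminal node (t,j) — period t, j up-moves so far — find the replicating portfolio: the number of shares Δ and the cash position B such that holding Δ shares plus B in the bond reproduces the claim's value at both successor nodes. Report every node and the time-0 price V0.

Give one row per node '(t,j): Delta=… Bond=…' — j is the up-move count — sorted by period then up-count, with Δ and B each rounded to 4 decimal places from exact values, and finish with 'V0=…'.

(0,0): Delta=-0.3244 Bond=16.3581
(1,0): Delta=-1.0000 Bond=38.0588
(1,1): Delta=-0.2579 Bond=15.7476
V0=2.4091

Since d<R<u, set p* = (R−d)/(u−d) = 0.8333; price each node as the discounted p*-expectation of its children.
Payoff layer (t=2): V(2,0)=27.6772, V(2,1)=9.5140, V(2,2)=0.0000
Node (1,0) S=27.5200: V=(p*·9.5140+(1−p*)·27.6772)/1.19=10.5388; Δ=(9.5140−27.6772)/(35.7760−17.6128)=-1.0000; B=V−Δ·S=38.0588
Node (1,1) S=55.9000: V=(p*·0.0000+(1−p*)·9.5140)/1.19=1.3325; Δ=(0.0000−9.5140)/(72.6700−35.7760)=-0.2579; B=V−Δ·S=15.7476
Node (0,0) S=43.0000: V=(p*·1.3325+(1−p*)·10.5388)/1.19=2.4091; Δ=(1.3325−10.5388)/(55.9000−27.5200)=-0.3244; B=V−Δ·S=16.3581
Check: Δ(0,0)·S0 + B(0,0) = 2.4091 = V0.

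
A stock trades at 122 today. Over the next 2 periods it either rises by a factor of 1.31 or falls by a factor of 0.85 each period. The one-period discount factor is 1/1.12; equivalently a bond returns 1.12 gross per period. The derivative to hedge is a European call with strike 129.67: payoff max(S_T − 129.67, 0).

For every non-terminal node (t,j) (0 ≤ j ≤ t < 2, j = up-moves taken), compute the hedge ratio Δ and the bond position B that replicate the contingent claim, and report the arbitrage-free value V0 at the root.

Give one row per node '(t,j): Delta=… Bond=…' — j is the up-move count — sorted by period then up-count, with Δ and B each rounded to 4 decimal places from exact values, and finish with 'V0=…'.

(0,0): Delta=0.7271 Bond=-64.4333
(1,0): Delta=0.1295 Bond=-10.1911
(1,1): Delta=1.0000 Bond=-115.7768
V0=24.2755

No-arbitrage ⇒ martingale measure with p* = (R−d)/(u−d) = 0.5870.
Terminal payoffs: V(2,0)=0.0000, V(2,1)=6.1770, V(2,2)=79.6942
Node (1,0) S=103.7000: V=(p*·6.1770+(1−p*)·0.0000)/1.12=3.2372; Δ=(6.1770−0.0000)/(135.8470−88.1450)=0.1295; B=V−Δ·S=-10.1911
Node (1,1) S=159.8200: V=(p*·79.6942+(1−p*)·6.1770)/1.12=44.0432; Δ=(79.6942−6.1770)/(209.3642−135.8470)=1.0000; B=V−Δ·S=-115.7768
Node (0,0) S=122.0000: V=(p*·44.0432+(1−p*)·3.2372)/1.12=24.2755; Δ=(44.0432−3.2372)/(159.8200−103.7000)=0.7271; B=V−Δ·S=-64.4333
Root portfolio cost Δ·122+B reproduces V0=24.2755.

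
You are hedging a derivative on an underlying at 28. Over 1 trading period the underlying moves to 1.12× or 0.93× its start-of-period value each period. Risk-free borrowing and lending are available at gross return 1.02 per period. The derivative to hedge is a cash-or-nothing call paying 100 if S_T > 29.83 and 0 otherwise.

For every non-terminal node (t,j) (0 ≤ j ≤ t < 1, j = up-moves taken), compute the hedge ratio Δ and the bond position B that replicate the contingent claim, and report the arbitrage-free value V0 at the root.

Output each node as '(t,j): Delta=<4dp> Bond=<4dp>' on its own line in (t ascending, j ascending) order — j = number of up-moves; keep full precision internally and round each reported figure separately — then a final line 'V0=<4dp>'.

(0,0): Delta=18.7970 Bond=-479.8762
V0=46.4396

No-arbitrage ⇒ martingale measure with p* = (R−d)/(u−d) = 0.4737.
At expiry t=1: V(1,0)=0.0000, V(1,1)=100.0000
  t=0,j=0: stock 28.0000 → up 31.3600 (V=100.0000), down 26.0400 (V=0.0000). Price 46.4396; hedge Δ=18.7970, bond B=-479.8762.
The time-0 hedge costs 46.4396, which is the no-arbitrage price.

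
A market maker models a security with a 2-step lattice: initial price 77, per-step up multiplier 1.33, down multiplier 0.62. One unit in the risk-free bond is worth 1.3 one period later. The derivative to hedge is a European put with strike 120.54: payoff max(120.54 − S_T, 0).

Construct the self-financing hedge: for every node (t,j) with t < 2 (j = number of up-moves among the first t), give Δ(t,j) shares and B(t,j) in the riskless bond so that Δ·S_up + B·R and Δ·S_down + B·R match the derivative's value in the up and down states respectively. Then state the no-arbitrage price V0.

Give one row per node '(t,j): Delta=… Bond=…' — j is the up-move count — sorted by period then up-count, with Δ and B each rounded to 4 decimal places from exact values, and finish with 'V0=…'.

(0,0): Delta=-0.7889 Bond=63.5730
(1,0): Delta=-1.0000 Bond=92.7231
(1,1): Delta=-0.7846 Bond=82.2003
V0=2.8281

Risk-neutral probability p* = (R−d)/(u−d) = (1.3−0.62)/(1.33−0.62) = 0.9577.
At expiry t=2: V(2,0)=90.9412, V(2,1)=57.0458, V(2,2)=0.0000
(1,0): S=47.7400. Δ = (V_up−V_dn)/(S_up−S_dn) = (57.0458−90.9412)/(63.4942−29.5988) = -1.0000. V = [p*·57.0458 + (1−p*)·90.9412]/1.3 = 44.9831. B = V − Δ·S = 92.7231.
(1,1): S=102.4100. Δ = (V_up−V_dn)/(S_up−S_dn) = (0.0000−57.0458)/(136.2053−63.4942) = -0.7846. V = [p*·0.0000 + (1−p*)·57.0458]/1.3 = 1.8541. B = V − Δ·S = 82.2003.
(0,0): S=77.0000. Δ = (V_up−V_dn)/(S_up−S_dn) = (1.8541−44.9831)/(102.4100−47.7400) = -0.7889. V = [p*·1.8541 + (1−p*)·44.9831]/1.3 = 2.8281. B = V − Δ·S = 63.5730.
Root portfolio cost Δ·77+B reproduces V0=2.8281.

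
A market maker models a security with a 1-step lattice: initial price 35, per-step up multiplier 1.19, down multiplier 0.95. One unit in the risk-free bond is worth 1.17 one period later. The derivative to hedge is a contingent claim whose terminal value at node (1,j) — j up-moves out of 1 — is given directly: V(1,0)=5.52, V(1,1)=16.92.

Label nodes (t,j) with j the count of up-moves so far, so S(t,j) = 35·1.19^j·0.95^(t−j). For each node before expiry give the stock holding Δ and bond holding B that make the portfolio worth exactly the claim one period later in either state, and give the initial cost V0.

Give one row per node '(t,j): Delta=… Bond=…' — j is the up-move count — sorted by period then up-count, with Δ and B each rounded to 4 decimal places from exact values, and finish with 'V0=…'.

(0,0): Delta=1.3571 Bond=-33.8504
V0=13.6496

Risk-neutral probability p* = (R−d)/(u−d) = (1.17−0.95)/(1.19−0.95) = 0.9167.
Terminal payoffs: V(1,0)=5.5200, V(1,1)=16.9200
Node (0,0) S=35.0000: V=(p*·16.9200+(1−p*)·5.5200)/1.17=13.6496; Δ=(16.9200−5.5200)/(41.6500−33.2500)=1.3571; B=V−Δ·S=-33.8504
Self-financing check: at every node Δ·S+B equals the discounted successor values.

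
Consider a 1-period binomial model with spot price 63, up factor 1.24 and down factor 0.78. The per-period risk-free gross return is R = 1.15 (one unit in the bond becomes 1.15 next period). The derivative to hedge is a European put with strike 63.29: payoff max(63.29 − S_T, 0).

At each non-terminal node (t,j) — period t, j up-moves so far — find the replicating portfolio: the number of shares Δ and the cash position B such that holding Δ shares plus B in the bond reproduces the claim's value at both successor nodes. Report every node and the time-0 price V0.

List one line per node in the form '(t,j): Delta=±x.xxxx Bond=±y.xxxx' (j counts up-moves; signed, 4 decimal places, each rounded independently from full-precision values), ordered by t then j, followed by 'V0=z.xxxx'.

No-arbitrage ⇒ martingale measure with p* = (R−d)/(u−d) = 0.8043.
Terminal payoffs: V(1,0)=14.1500, V(1,1)=0.0000
(0,0): S=63.0000. Δ = (V_up−V_dn)/(S_up−S_dn) = (0.0000−14.1500)/(78.1200−49.1400) = -0.4883. V = [p*·0.0000 + (1−p*)·14.1500]/1.15 = 2.4074. B = V − Δ·S = 33.1682.
Self-financing check: at every node Δ·S+B equals the discounted successor values.

(0,0): Delta=-0.4883 Bond=33.1682
V0=2.4074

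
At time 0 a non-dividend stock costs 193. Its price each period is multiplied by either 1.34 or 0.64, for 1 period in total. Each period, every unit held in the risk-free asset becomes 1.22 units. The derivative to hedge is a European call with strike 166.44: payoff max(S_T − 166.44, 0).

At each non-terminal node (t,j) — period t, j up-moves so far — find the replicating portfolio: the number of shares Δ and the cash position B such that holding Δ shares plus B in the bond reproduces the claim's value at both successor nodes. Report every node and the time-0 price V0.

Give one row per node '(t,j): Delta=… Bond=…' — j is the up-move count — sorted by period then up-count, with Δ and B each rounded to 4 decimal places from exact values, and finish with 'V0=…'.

(0,0): Delta=0.6823 Bond=-69.0810
V0=62.6047

Since d<R<u, set p* = (R−d)/(u−d) = 0.8286; price each node as the discounted p*-expectation of its children.
At expiry t=1: V(1,0)=0.0000, V(1,1)=92.1800
Node (0,0) S=193.0000: V=(p*·92.1800+(1−p*)·0.0000)/1.22=62.6047; Δ=(92.1800−0.0000)/(258.6200−123.5200)=0.6823; B=V−Δ·S=-69.0810
Self-financing check: at every node Δ·S+B equals the discounted successor values.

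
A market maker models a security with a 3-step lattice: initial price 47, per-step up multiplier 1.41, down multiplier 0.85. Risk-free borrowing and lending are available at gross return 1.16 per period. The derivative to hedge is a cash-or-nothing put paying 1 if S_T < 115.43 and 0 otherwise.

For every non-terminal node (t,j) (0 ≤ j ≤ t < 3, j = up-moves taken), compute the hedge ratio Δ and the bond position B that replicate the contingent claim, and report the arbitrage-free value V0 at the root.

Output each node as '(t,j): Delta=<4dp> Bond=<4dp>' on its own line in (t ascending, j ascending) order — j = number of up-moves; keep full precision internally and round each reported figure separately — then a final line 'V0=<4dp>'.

(0,0): Delta=-0.0087 Bond=0.9386
(1,0): Delta=0.0000 Bond=0.7432
(1,1): Delta=-0.0129 Bond=1.3676
(2,0): Delta=0.0000 Bond=0.8621
(2,1): Delta=0.0000 Bond=0.8621
(2,2): Delta=-0.0191 Bond=2.1706
V0=0.5320

No-arbitrage ⇒ martingale measure with p* = (R−d)/(u−d) = 0.5536.
Terminal payoffs: V(3,0)=1.0000, V(3,1)=1.0000, V(3,2)=1.0000, V(3,3)=0.0000
  t=2,j=0: stock 33.9575 → up 47.8801 (V=1.0000), down 28.8639 (V=1.0000). Price 0.8621; hedge Δ=0.0000, bond B=0.8621.
  t=2,j=1: stock 56.3295 → up 79.4246 (V=1.0000), down 47.8801 (V=1.0000). Price 0.8621; hedge Δ=0.0000, bond B=0.8621.
  t=2,j=2: stock 93.4407 → up 131.7514 (V=0.0000), down 79.4246 (V=1.0000). Price 0.3849; hedge Δ=-0.0191, bond B=2.1706.
  t=1,j=0: stock 39.9500 → up 56.3295 (V=0.8621), down 33.9575 (V=0.8621). Price 0.7432; hedge Δ=0.0000, bond B=0.7432.
  t=1,j=1: stock 66.2700 → up 93.4407 (V=0.3849), down 56.3295 (V=0.8621). Price 0.5154; hedge Δ=-0.0129, bond B=1.3676.
  t=0,j=0: stock 47.0000 → up 66.2700 (V=0.5154), down 39.9500 (V=0.7432). Price 0.5320; hedge Δ=-0.0087, bond B=0.9386.
Check: Δ(0,0)·S0 + B(0,0) = 0.5320 = V0.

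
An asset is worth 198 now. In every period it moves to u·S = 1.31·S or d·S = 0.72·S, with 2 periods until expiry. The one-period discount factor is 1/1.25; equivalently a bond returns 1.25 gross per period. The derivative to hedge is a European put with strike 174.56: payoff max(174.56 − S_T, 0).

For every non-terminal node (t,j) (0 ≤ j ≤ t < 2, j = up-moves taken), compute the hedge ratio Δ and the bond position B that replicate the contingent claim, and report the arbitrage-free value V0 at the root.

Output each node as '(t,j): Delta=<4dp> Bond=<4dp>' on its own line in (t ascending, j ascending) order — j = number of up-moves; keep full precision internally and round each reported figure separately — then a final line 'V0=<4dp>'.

(0,0): Delta=-0.0501 Bond=10.3927
(1,0): Delta=-0.8550 Bond=127.7437
(1,1): Delta=0.0000 Bond=0.0000
V0=0.4760

Risk-neutral probability p* = (R−d)/(u−d) = (1.25−0.72)/(1.31−0.72) = 0.8983.
At expiry t=2: V(2,0)=71.9168, V(2,1)=0.0000, V(2,2)=0.0000
  t=1,j=0: stock 142.5600 → up 186.7536 (V=0.0000), down 102.6432 (V=71.9168). Price 5.8509; hedge Δ=-0.8550, bond B=127.7437.
  t=1,j=1: stock 259.3800 → up 339.7878 (V=0.0000), down 186.7536 (V=0.0000). Price 0.0000; hedge Δ=0.0000, bond B=0.0000.
  t=0,j=0: stock 198.0000 → up 259.3800 (V=0.0000), down 142.5600 (V=5.8509). Price 0.4760; hedge Δ=-0.0501, bond B=10.3927.
Self-financing check: at every node Δ·S+B equals the discounted successor values.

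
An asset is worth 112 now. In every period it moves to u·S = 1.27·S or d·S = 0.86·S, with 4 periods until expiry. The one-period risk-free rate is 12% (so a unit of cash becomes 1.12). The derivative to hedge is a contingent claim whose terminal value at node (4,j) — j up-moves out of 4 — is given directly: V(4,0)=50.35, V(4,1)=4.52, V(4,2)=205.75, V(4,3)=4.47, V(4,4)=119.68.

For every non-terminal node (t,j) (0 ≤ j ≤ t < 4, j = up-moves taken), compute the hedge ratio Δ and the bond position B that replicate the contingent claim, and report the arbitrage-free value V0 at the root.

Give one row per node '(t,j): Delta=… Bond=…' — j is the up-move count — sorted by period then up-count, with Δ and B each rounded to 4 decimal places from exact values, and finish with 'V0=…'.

(0,0): Delta=-0.1622 Bond=74.6832
(1,0): Delta=0.1271 Bond=55.7840
(1,1): Delta=-0.2752 Bond=99.7189
(2,0): Delta=2.9140 Bond=-168.3763
(2,1): Delta=-0.9617 Bond=195.6633
(2,2): Delta=-0.0070 Bond=63.2363
(3,0): Delta=-1.5691 Bond=130.7868
(3,1): Delta=4.6654 Bond=-372.8323
(3,2): Delta=-3.1600 Bond=560.6670
(3,3): Delta=1.2248 Bond=-211.7768
V0=56.5195

Risk-neutral probability p* = (R−d)/(u−d) = (1.12−0.86)/(1.27−0.86) = 0.6341.
Terminal payoffs: V(4,0)=50.3500, V(4,1)=4.5200, V(4,2)=205.7500, V(4,3)=4.4700, V(4,4)=119.6800
(3,0): S=71.2383. Δ = (V_up−V_dn)/(S_up−S_dn) = (4.5200−50.3500)/(90.4726−61.2649) = -1.5691. V = [p*·4.5200 + (1−p*)·50.3500]/1.12 = 19.0063. B = V − Δ·S = 130.7868.
(3,1): S=105.2007. Δ = (V_up−V_dn)/(S_up−S_dn) = (205.7500−4.5200)/(133.6049−90.4726) = 4.6654. V = [p*·205.7500 + (1−p*)·4.5200]/1.12 = 117.9726. B = V − Δ·S = -372.8323.
(3,2): S=155.3545. Δ = (V_up−V_dn)/(S_up−S_dn) = (4.4700−205.7500)/(197.3003−133.6049) = -3.1600. V = [p*·4.4700 + (1−p*)·205.7500]/1.12 = 69.7402. B = V − Δ·S = 560.6670.
(3,3): S=229.4189. Δ = (V_up−V_dn)/(S_up−S_dn) = (119.6800−4.4700)/(291.3620−197.3003) = 1.2248. V = [p*·119.6800 + (1−p*)·4.4700]/1.12 = 69.2232. B = V − Δ·S = -211.7768.
(2,0): S=82.8352. Δ = (V_up−V_dn)/(S_up−S_dn) = (117.9726−19.0063)/(105.2007−71.2383) = 2.9140. V = [p*·117.9726 + (1−p*)·19.0063]/1.12 = 73.0048. B = V − Δ·S = -168.3763.
(2,1): S=122.3264. Δ = (V_up−V_dn)/(S_up−S_dn) = (69.7402−117.9726)/(155.3545−105.2007) = -0.9617. V = [p*·69.7402 + (1−p*)·117.9726]/1.12 = 78.0234. B = V − Δ·S = 195.6633.
(2,2): S=180.6448. Δ = (V_up−V_dn)/(S_up−S_dn) = (69.2232−69.7402)/(229.4189−155.3545) = -0.0070. V = [p*·69.2232 + (1−p*)·69.7402]/1.12 = 61.9753. B = V − Δ·S = 63.2363.
(1,0): S=96.3200. Δ = (V_up−V_dn)/(S_up−S_dn) = (78.0234−73.0048)/(122.3264−82.8352) = 0.1271. V = [p*·78.0234 + (1−p*)·73.0048]/1.12 = 68.0244. B = V − Δ·S = 55.7840.
(1,1): S=142.2400. Δ = (V_up−V_dn)/(S_up−S_dn) = (61.9753−78.0234)/(180.6448−122.3264) = -0.2752. V = [p*·61.9753 + (1−p*)·78.0234]/1.12 = 60.5773. B = V − Δ·S = 99.7189.
(0,0): S=112.0000. Δ = (V_up−V_dn)/(S_up−S_dn) = (60.5773−68.0244)/(142.2400−96.3200) = -0.1622. V = [p*·60.5773 + (1−p*)·68.0244]/1.12 = 56.5195. B = V − Δ·S = 74.6832.
Self-financing check: at every node Δ·S+B equals the discounted successor values.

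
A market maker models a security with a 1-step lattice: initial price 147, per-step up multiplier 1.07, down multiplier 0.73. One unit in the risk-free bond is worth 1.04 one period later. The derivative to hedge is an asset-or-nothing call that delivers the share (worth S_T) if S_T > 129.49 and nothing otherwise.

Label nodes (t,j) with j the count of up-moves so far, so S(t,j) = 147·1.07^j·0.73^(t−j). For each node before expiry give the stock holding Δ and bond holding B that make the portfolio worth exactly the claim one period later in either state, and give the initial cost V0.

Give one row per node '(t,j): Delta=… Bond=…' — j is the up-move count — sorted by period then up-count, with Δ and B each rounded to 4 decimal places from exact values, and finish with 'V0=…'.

(0,0): Delta=3.1471 Bond=-324.7220
V0=137.8956

Risk-neutral probability p* = (R−d)/(u−d) = (1.04−0.73)/(1.07−0.73) = 0.9118.
Terminal values V(1,·): V(1,0)=0.0000, V(1,1)=157.2900
  t=0,j=0: stock 147.0000 → up 157.2900 (V=157.2900), down 107.3100 (V=0.0000). Price 137.8956; hedge Δ=3.1471, bond B=-324.7220.
The time-0 hedge costs 137.8956, which is the no-arbitrage price.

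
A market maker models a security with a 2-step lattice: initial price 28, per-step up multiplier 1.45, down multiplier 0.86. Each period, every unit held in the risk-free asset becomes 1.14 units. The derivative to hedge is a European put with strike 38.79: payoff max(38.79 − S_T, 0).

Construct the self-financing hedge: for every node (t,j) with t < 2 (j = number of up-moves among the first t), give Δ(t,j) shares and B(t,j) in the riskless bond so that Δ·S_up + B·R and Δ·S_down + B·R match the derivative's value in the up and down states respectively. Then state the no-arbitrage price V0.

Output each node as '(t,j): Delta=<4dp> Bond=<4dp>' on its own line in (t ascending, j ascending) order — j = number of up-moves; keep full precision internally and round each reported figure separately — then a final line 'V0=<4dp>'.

Risk-neutral probability p* = (R−d)/(u−d) = (1.14−0.86)/(1.45−0.86) = 0.4746.
Terminal payoffs: V(2,0)=18.0812, V(2,1)=3.8740, V(2,2)=0.0000
(1,0): S=24.0800. Δ = (V_up−V_dn)/(S_up−S_dn) = (3.8740−18.0812)/(34.9160−20.7088) = -1.0000. V = [p*·3.8740 + (1−p*)·18.0812]/1.14 = 9.9463. B = V − Δ·S = 34.0263.
(1,1): S=40.6000. Δ = (V_up−V_dn)/(S_up−S_dn) = (0.0000−3.8740)/(58.8700−34.9160) = -0.1617. V = [p*·0.0000 + (1−p*)·3.8740]/1.14 = 1.7855. B = V − Δ·S = 8.3516.
(0,0): S=28.0000. Δ = (V_up−V_dn)/(S_up−S_dn) = (1.7855−9.9463)/(40.6000−24.0800) = -0.4940. V = [p*·1.7855 + (1−p*)·9.9463]/1.14 = 5.3275. B = V − Δ·S = 19.1594.
Each (Δ,B) replicates both successor values, so the strategy is self-financing and V0 is arbitrage-free.

(0,0): Delta=-0.4940 Bond=19.1594
(1,0): Delta=-1.0000 Bond=34.0263
(1,1): Delta=-0.1617 Bond=8.3516
V0=5.3275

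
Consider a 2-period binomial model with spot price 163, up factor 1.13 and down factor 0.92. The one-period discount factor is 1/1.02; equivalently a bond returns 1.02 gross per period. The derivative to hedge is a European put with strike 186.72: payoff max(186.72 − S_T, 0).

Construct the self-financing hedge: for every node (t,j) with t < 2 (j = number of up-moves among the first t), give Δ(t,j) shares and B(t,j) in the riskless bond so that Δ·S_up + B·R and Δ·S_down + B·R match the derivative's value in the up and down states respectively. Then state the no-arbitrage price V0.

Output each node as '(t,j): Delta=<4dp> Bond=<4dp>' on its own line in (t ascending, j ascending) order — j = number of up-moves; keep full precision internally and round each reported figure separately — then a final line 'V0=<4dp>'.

The replicating-portfolio and risk-neutral prices coincide; use p* = (1.02−0.92)/(1.13−0.92) = 0.4762 for the latter.
Payoff layer (t=2): V(2,0)=48.7568, V(2,1)=17.2652, V(2,2)=0.0000
(1,0): S=149.9600. Δ = (V_up−V_dn)/(S_up−S_dn) = (17.2652−48.7568)/(169.4548−137.9632) = -1.0000. V = [p*·17.2652 + (1−p*)·48.7568]/1.02 = 33.0988. B = V − Δ·S = 183.0588.
(1,1): S=184.1900. Δ = (V_up−V_dn)/(S_up−S_dn) = (0.0000−17.2652)/(208.1347−169.4548) = -0.4464. V = [p*·0.0000 + (1−p*)·17.2652]/1.02 = 8.8663. B = V − Δ·S = 91.0816.
(0,0): S=163.0000. Δ = (V_up−V_dn)/(S_up−S_dn) = (8.8663−33.0988)/(184.1900−149.9600) = -0.7079. V = [p*·8.8663 + (1−p*)·33.0988]/1.02 = 21.1368. B = V − Δ·S = 136.5295.
Root portfolio cost Δ·163+B reproduces V0=21.1368.

(0,0): Delta=-0.7079 Bond=136.5295
(1,0): Delta=-1.0000 Bond=183.0588
(1,1): Delta=-0.4464 Bond=91.0816
V0=21.1368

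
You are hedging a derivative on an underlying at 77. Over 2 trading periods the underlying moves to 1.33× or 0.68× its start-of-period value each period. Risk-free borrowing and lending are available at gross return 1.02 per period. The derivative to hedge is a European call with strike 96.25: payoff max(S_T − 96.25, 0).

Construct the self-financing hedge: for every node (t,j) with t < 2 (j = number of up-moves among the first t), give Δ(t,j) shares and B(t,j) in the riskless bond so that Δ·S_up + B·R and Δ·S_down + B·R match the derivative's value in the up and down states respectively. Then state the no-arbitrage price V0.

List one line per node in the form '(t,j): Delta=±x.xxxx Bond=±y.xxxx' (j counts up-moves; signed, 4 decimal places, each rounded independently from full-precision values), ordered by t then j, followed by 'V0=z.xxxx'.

(0,0): Delta=0.4094 Bond=-21.0153
(1,0): Delta=0.0000 Bond=0.0000
(1,1): Delta=0.6002 Bond=-40.9798
V0=10.5076

Since d<R<u, set p* = (R−d)/(u−d) = 0.5231; price each node as the discounted p*-expectation of its children.
Payoff layer (t=2): V(2,0)=0.0000, V(2,1)=0.0000, V(2,2)=39.9553
Node (1,0) S=52.3600: V=(p*·0.0000+(1−p*)·0.0000)/1.02=0.0000; Δ=(0.0000−0.0000)/(69.6388−35.6048)=0.0000; B=V−Δ·S=0.0000
Node (1,1) S=102.4100: V=(p*·39.9553+(1−p*)·0.0000)/1.02=20.4899; Δ=(39.9553−0.0000)/(136.2053−69.6388)=0.6002; B=V−Δ·S=-40.9798
Node (0,0) S=77.0000: V=(p*·20.4899+(1−p*)·0.0000)/1.02=10.5076; Δ=(20.4899−0.0000)/(102.4100−52.3600)=0.4094; B=V−Δ·S=-21.0153
Root portfolio cost Δ·77+B reproduces V0=10.5076.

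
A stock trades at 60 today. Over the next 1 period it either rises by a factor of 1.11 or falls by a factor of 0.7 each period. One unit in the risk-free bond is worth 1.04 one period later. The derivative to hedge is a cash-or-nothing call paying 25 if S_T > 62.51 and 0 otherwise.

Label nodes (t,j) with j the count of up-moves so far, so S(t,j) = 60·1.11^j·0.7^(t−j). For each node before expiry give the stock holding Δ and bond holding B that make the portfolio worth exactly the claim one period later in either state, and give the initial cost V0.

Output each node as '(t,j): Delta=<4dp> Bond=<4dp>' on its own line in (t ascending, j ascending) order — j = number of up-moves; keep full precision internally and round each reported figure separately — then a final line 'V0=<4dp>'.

(0,0): Delta=1.0163 Bond=-41.0413
V0=19.9343

Risk-neutral probability p* = (R−d)/(u−d) = (1.04−0.7)/(1.11−0.7) = 0.8293.
Terminal payoffs: V(1,0)=0.0000, V(1,1)=25.0000
  t=0,j=0: stock 60.0000 → up 66.6000 (V=25.0000), down 42.0000 (V=0.0000). Price 19.9343; hedge Δ=1.0163, bond B=-41.0413.
Self-financing check: at every node Δ·S+B equals the discounted successor values.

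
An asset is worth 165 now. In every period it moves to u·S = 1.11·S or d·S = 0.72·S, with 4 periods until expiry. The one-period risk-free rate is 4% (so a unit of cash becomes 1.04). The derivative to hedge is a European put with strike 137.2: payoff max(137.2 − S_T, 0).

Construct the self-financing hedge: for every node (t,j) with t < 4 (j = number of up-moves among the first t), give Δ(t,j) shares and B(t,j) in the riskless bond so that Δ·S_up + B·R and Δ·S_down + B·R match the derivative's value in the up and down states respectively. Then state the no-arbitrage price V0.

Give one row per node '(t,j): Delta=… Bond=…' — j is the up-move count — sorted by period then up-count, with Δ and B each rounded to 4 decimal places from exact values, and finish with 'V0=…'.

No-arbitrage ⇒ martingale measure with p* = (R−d)/(u−d) = 0.8205.
Payoff layer (t=4): V(4,0)=92.8581, V(4,1)=68.8396, V(4,2)=31.8111, V(4,3)=0.0000, V(4,4)=0.0000
(3,0): S=61.5859. Δ = (V_up−V_dn)/(S_up−S_dn) = (68.8396−92.8581)/(68.3604−44.3419) = -1.0000. V = [p*·68.8396 + (1−p*)·92.8581]/1.04 = 70.3372. B = V − Δ·S = 131.9231.
(3,1): S=94.9450. Δ = (V_up−V_dn)/(S_up−S_dn) = (31.8111−68.8396)/(105.3889−68.3604) = -1.0000. V = [p*·31.8111 + (1−p*)·68.8396]/1.04 = 36.9781. B = V − Δ·S = 131.9231.
(3,2): S=146.3735. Δ = (V_up−V_dn)/(S_up−S_dn) = (0.0000−31.8111)/(162.4746−105.3889) = -0.5573. V = [p*·0.0000 + (1−p*)·31.8111]/1.04 = 5.4901. B = V − Δ·S = 87.0570.
(3,3): S=225.6591. Δ = (V_up−V_dn)/(S_up−S_dn) = (0.0000−0.0000)/(250.4816−162.4746) = 0.0000. V = [p*·0.0000 + (1−p*)·0.0000]/1.04 = 0.0000. B = V − Δ·S = 0.0000.
(2,0): S=85.5360. Δ = (V_up−V_dn)/(S_up−S_dn) = (36.9781−70.3372)/(94.9450−61.5859) = -1.0000. V = [p*·36.9781 + (1−p*)·70.3372]/1.04 = 41.3131. B = V − Δ·S = 126.8491.
(2,1): S=131.8680. Δ = (V_up−V_dn)/(S_up−S_dn) = (5.4901−36.9781)/(146.3735−94.9450) = -0.6123. V = [p*·5.4901 + (1−p*)·36.9781]/1.04 = 10.7132. B = V − Δ·S = 91.4518.
(2,2): S=203.2965. Δ = (V_up−V_dn)/(S_up−S_dn) = (0.0000−5.4901)/(225.6591−146.3735) = -0.0692. V = [p*·0.0000 + (1−p*)·5.4901]/1.04 = 0.9475. B = V − Δ·S = 15.0246.
(1,0): S=118.8000. Δ = (V_up−V_dn)/(S_up−S_dn) = (10.7132−41.3131)/(131.8680−85.5360) = -0.6604. V = [p*·10.7132 + (1−p*)·41.3131]/1.04 = 15.5822. B = V − Δ·S = 94.0434.
(1,1): S=183.1500. Δ = (V_up−V_dn)/(S_up−S_dn) = (0.9475−10.7132)/(203.2965−131.8680) = -0.1367. V = [p*·0.9475 + (1−p*)·10.7132]/1.04 = 2.5965. B = V − Δ·S = 27.6369.
(0,0): S=165.0000. Δ = (V_up−V_dn)/(S_up−S_dn) = (2.5965−15.5822)/(183.1500−118.8000) = -0.2018. V = [p*·2.5965 + (1−p*)·15.5822]/1.04 = 4.7377. B = V − Δ·S = 38.0346.
Each (Δ,B) replicates both successor values, so the strategy is self-financing and V0 is arbitrage-free.

(0,0): Delta=-0.2018 Bond=38.0346
(1,0): Delta=-0.6604 Bond=94.0434
(1,1): Delta=-0.1367 Bond=27.6369
(2,0): Delta=-1.0000 Bond=126.8491
(2,1): Delta=-0.6123 Bond=91.4518
(2,2): Delta=-0.0692 Bond=15.0246
(3,0): Delta=-1.0000 Bond=131.9231
(3,1): Delta=-1.0000 Bond=131.9231
(3,2): Delta=-0.5573 Bond=87.0570
(3,3): Delta=0.0000 Bond=0.0000
V0=4.7377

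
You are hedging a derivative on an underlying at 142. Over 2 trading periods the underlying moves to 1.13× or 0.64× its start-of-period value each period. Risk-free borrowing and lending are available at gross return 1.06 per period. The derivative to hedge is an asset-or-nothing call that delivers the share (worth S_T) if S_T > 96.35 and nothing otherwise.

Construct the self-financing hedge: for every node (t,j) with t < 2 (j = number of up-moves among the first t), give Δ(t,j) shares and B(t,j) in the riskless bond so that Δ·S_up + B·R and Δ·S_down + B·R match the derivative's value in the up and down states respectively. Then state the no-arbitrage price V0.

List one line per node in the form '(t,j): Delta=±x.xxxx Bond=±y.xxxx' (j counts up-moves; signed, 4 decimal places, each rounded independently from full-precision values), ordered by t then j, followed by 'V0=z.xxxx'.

Under the risk-neutral measure, an up-move has probability p* = (R−d)/(u−d) = 0.8571 and values discount at R = 1.06.
At expiry t=2: V(2,0)=0.0000, V(2,1)=102.6944, V(2,2)=181.3198
  t=1,j=0: stock 90.8800 → up 102.6944 (V=102.6944), down 58.1632 (V=0.0000). Price 83.0413; hedge Δ=2.3061, bond B=-126.5391.
  t=1,j=1: stock 160.4600 → up 181.3198 (V=181.3198), down 102.6944 (V=102.6944). Price 160.4600; hedge Δ=1.0000, bond B=0.0000.
  t=0,j=0: stock 142.0000 → up 160.4600 (V=160.4600), down 90.8800 (V=83.0413). Price 140.9436; hedge Δ=1.1127, bond B=-17.0538.
Each (Δ,B) replicates both successor values, so the strategy is self-financing and V0 is arbitrage-free.

(0,0): Delta=1.1127 Bond=-17.0538
(1,0): Delta=2.3061 Bond=-126.5391
(1,1): Delta=1.0000 Bond=0.0000
V0=140.9436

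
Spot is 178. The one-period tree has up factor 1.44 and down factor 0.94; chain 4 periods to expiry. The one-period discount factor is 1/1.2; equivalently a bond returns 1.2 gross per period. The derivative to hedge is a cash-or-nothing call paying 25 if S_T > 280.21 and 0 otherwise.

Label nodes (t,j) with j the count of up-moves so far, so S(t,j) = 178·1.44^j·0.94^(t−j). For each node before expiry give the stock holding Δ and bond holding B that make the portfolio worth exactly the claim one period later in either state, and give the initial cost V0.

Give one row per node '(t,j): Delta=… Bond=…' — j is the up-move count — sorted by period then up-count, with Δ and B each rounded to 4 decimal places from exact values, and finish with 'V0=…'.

(0,0): Delta=0.0584 Bond=-1.7570
(1,0): Delta=0.1036 Bond=-9.6657
(1,1): Delta=0.0312 Bond=4.8676
(2,0): Delta=0.1378 Bond=-16.9722
(2,1): Delta=0.0830 Bond=-6.6389
(2,2): Delta=0.0000 Bond=17.3611
(3,0): Delta=0.0000 Bond=0.0000
(3,1): Delta=0.2208 Bond=-39.1667
(3,2): Delta=0.0000 Bond=20.8333
(3,3): Delta=0.0000 Bond=20.8333
V0=8.6430

Since d<R<u, set p* = (R−d)/(u−d) = 0.5200; price each node as the discounted p*-expectation of its children.
At expiry t=4: V(4,0)=0.0000, V(4,1)=0.0000, V(4,2)=25.0000, V(4,3)=25.0000, V(4,4)=25.0000
(3,0): S=147.8440. Δ = (V_up−V_dn)/(S_up−S_dn) = (0.0000−0.0000)/(212.8953−138.9733) = 0.0000. V = [p*·0.0000 + (1−p*)·0.0000]/1.2 = 0.0000. B = V − Δ·S = 0.0000.
(3,1): S=226.4844. Δ = (V_up−V_dn)/(S_up−S_dn) = (25.0000−0.0000)/(326.1375−212.8953) = 0.2208. V = [p*·25.0000 + (1−p*)·0.0000]/1.2 = 10.8333. B = V − Δ·S = -39.1667.
(3,2): S=346.9548. Δ = (V_up−V_dn)/(S_up−S_dn) = (25.0000−25.0000)/(499.6148−326.1375) = 0.0000. V = [p*·25.0000 + (1−p*)·25.0000]/1.2 = 20.8333. B = V − Δ·S = 20.8333.
(3,3): S=531.5052. Δ = (V_up−V_dn)/(S_up−S_dn) = (25.0000−25.0000)/(765.3674−499.6148) = 0.0000. V = [p*·25.0000 + (1−p*)·25.0000]/1.2 = 20.8333. B = V − Δ·S = 20.8333.
(2,0): S=157.2808. Δ = (V_up−V_dn)/(S_up−S_dn) = (10.8333−0.0000)/(226.4844−147.8440) = 0.1378. V = [p*·10.8333 + (1−p*)·0.0000]/1.2 = 4.6944. B = V − Δ·S = -16.9722.
(2,1): S=240.9408. Δ = (V_up−V_dn)/(S_up−S_dn) = (20.8333−10.8333)/(346.9548−226.4844) = 0.0830. V = [p*·20.8333 + (1−p*)·10.8333]/1.2 = 13.3611. B = V − Δ·S = -6.6389.
(2,2): S=369.1008. Δ = (V_up−V_dn)/(S_up−S_dn) = (20.8333−20.8333)/(531.5052−346.9548) = 0.0000. V = [p*·20.8333 + (1−p*)·20.8333]/1.2 = 17.3611. B = V − Δ·S = 17.3611.
(1,0): S=167.3200. Δ = (V_up−V_dn)/(S_up−S_dn) = (13.3611−4.6944)/(240.9408−157.2808) = 0.1036. V = [p*·13.3611 + (1−p*)·4.6944]/1.2 = 7.6676. B = V − Δ·S = -9.6657.
(1,1): S=256.3200. Δ = (V_up−V_dn)/(S_up−S_dn) = (17.3611−13.3611)/(369.1008−240.9408) = 0.0312. V = [p*·17.3611 + (1−p*)·13.3611]/1.2 = 12.8676. B = V − Δ·S = 4.8676.
(0,0): S=178.0000. Δ = (V_up−V_dn)/(S_up−S_dn) = (12.8676−7.6676)/(256.3200−167.3200) = 0.0584. V = [p*·12.8676 + (1−p*)·7.6676]/1.2 = 8.6430. B = V − Δ·S = -1.7570.
The time-0 hedge costs 8.6430, which is the no-arbitrage price.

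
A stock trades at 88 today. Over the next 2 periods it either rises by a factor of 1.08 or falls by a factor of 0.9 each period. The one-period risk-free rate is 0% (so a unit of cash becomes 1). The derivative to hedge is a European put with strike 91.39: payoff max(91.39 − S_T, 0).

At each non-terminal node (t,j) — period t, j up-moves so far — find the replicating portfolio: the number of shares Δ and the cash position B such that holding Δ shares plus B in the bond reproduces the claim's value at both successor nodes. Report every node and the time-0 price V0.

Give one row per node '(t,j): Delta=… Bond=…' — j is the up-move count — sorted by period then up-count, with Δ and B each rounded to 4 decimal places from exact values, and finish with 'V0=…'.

(0,0): Delta=-0.6053 Bond=60.1311
(1,0): Delta=-1.0000 Bond=91.3900
(1,1): Delta=-0.3422 Bond=35.1240
V0=6.8632

Under the risk-neutral measure, an up-move has probability p* = (R−d)/(u−d) = 0.5556 and values discount at R = 1.
Payoff layer (t=2): V(2,0)=20.1100, V(2,1)=5.8540, V(2,2)=0.0000
(1,0): S=79.2000. Δ = (V_up−V_dn)/(S_up−S_dn) = (5.8540−20.1100)/(85.5360−71.2800) = -1.0000. V = [p*·5.8540 + (1−p*)·20.1100]/1 = 12.1900. B = V − Δ·S = 91.3900.
(1,1): S=95.0400. Δ = (V_up−V_dn)/(S_up−S_dn) = (0.0000−5.8540)/(102.6432−85.5360) = -0.3422. V = [p*·0.0000 + (1−p*)·5.8540]/1 = 2.6018. B = V − Δ·S = 35.1240.
(0,0): S=88.0000. Δ = (V_up−V_dn)/(S_up−S_dn) = (2.6018−12.1900)/(95.0400−79.2000) = -0.6053. V = [p*·2.6018 + (1−p*)·12.1900]/1 = 6.8632. B = V − Δ·S = 60.1311.
Each (Δ,B) replicates both successor values, so the strategy is self-financing and V0 is arbitrage-free.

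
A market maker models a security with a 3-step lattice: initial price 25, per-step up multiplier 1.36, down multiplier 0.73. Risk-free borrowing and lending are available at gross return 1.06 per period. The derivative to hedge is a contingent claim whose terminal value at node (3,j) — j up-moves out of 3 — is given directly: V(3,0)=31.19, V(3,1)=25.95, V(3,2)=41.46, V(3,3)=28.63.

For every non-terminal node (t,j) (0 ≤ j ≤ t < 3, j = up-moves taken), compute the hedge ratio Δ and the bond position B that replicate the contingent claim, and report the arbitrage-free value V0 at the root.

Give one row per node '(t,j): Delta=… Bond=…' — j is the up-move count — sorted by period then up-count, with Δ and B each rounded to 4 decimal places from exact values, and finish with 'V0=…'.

(0,0): Delta=0.1712 Bond=23.4120
(1,0): Delta=0.4619 Bond=19.5111
(1,1): Delta=0.0293 Bond=29.6400
(2,0): Delta=-0.6243 Bond=35.1526
(2,1): Delta=0.9919 Bond=7.5265
(2,2): Delta=-0.4404 Bond=53.1382
V0=27.6910

Since d<R<u, set p* = (R−d)/(u−d) = 0.5238; price each node as the discounted p*-expectation of its children.
Terminal payoffs: V(3,0)=31.1900, V(3,1)=25.9500, V(3,2)=41.4600, V(3,3)=28.6300
(2,0): S=13.3225. Δ = (V_up−V_dn)/(S_up−S_dn) = (25.9500−31.1900)/(18.1186−9.7254) = -0.6243. V = [p*·25.9500 + (1−p*)·31.1900]/1.06 = 26.8351. B = V − Δ·S = 35.1526.
(2,1): S=24.8200. Δ = (V_up−V_dn)/(S_up−S_dn) = (41.4600−25.9500)/(33.7552−18.1186) = 0.9919. V = [p*·41.4600 + (1−p*)·25.9500]/1.06 = 32.1456. B = V − Δ·S = 7.5265.
(2,2): S=46.2400. Δ = (V_up−V_dn)/(S_up−S_dn) = (28.6300−41.4600)/(62.8864−33.7552) = -0.4404. V = [p*·28.6300 + (1−p*)·41.4600]/1.06 = 32.7731. B = V − Δ·S = 53.1382.
(1,0): S=18.2500. Δ = (V_up−V_dn)/(S_up−S_dn) = (32.1456−26.8351)/(24.8200−13.3225) = 0.4619. V = [p*·32.1456 + (1−p*)·26.8351]/1.06 = 27.9404. B = V − Δ·S = 19.5111.
(1,1): S=34.0000. Δ = (V_up−V_dn)/(S_up−S_dn) = (32.7731−32.1456)/(46.2400−24.8200) = 0.0293. V = [p*·32.7731 + (1−p*)·32.1456]/1.06 = 30.6361. B = V − Δ·S = 29.6400.
(0,0): S=25.0000. Δ = (V_up−V_dn)/(S_up−S_dn) = (30.6361−27.9404)/(34.0000−18.2500) = 0.1712. V = [p*·30.6361 + (1−p*)·27.9404]/1.06 = 27.6910. B = V − Δ·S = 23.4120.
Each (Δ,B) replicates both successor values, so the strategy is self-financing and V0 is arbitrage-free.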